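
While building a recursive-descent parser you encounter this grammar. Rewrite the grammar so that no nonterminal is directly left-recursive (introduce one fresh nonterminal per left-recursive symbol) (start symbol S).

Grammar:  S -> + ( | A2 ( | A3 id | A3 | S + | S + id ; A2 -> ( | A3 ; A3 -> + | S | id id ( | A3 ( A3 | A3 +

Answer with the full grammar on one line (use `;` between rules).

S -> + ( S' | A2 ( S' | A3 id S' | A3 S'; A2 -> ( | A3; A3 -> + A3' | S A3' | id id ( A3'; S' -> + S' | + id S' | eps; A3' -> ( A3 A3' | + A3' | eps

S, A3 are directly left-recursive.
For S: α = {+, + id}, β = {+ (, A2 (, A3 id, A3}. Rewrite as S → β S' and S' → α S' | ε.
For A3: α = {( A3, +}, β = {+, S, id id (}. Rewrite as A3 → β A3' and A3' → α A3' | ε.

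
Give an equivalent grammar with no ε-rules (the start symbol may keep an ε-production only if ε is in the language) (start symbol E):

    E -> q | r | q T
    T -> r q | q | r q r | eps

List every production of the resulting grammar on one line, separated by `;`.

E -> q | r | q T; T -> r q | q | r q r

Nullable set = {T}.
ε ∉ L(G), so no ε-production is kept.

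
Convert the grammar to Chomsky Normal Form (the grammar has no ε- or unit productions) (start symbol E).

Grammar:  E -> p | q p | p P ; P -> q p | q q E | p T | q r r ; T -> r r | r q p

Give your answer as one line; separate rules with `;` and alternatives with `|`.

E -> p | X1 X2 | X2 P; P -> X1 X2 | X1 Y1 | X2 T | X1 Y2; T -> X3 X3 | X3 Y3; X1 -> q; X2 -> p; X3 -> r; Y1 -> X1 E; Y2 -> X3 X3; Y3 -> X1 X2

Introduce a nonterminal for each terminal appearing in a rule of length ≥ 2: X1 → q, X2 → p, X3 → r.
Binarize each right-hand side of length ≥ 3 by chaining fresh nonterminals (Y1, Y2, …): affected rules were P → X1 X1 E; P → X1 X3 X3; T → X3 X1 X2.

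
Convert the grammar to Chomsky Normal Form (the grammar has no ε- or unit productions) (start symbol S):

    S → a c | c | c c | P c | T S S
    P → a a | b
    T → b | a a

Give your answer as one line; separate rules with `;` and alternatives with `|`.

S → X1 X2 | c | X2 X2 | P X2 | T Y1; P → X1 X1 | b; T → b | X1 X1; X1 → a; X2 → c; Y1 → S S

Introduce a nonterminal for each terminal appearing in a rule of length ≥ 2: X1 → a, X2 → c.
Binarize each right-hand side of length ≥ 3 by chaining fresh nonterminals (Y1, Y2, …): affected rules were S → T S S.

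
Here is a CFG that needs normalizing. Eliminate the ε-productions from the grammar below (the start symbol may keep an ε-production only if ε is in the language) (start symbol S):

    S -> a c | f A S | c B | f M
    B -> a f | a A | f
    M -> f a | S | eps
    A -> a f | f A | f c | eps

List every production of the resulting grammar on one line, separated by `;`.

The nullable symbols are {A, M}.
ε ∉ L(G), so no ε-production is kept.
Expand every rule over subsets of its nullable positions: S → f A S gives f A S | f S. S → f M gives f M | f. B → a A gives a A | a. A → f A gives f A | f.

S -> a c | f A S | f S | c B | f M | f; B -> a f | a A | a | f; M -> f a | S; A -> a f | f A | f | f c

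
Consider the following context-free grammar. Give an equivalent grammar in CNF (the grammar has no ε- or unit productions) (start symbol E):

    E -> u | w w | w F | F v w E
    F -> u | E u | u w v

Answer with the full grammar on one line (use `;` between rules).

Introduce a nonterminal for each terminal appearing in a rule of length ≥ 2: X1 → w, X2 → v, X3 → u.
Binarize each right-hand side of length ≥ 3 by chaining fresh nonterminals (Y1, Y2, …): affected rules were E → F X2 X1 E; F → X3 X1 X2.

E -> u | X1 X1 | X1 F | F Y1; F -> u | E X3 | X3 Y3; X1 -> w; X2 -> v; X3 -> u; Y1 -> X2 Y2; Y2 -> X1 E; Y3 -> X1 X2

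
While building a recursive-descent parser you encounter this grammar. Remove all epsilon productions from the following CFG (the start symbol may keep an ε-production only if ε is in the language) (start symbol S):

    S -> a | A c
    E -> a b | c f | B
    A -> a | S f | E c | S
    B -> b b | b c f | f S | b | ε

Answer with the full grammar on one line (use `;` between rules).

Nullable set = {B, E}.
ε ∉ L(G), so no ε-production is kept.
Expand every rule over subsets of its nullable positions: A → E c gives E c | c.

S -> a | A c; E -> a b | c f | B; A -> a | S f | E c | c | S; B -> b b | b c f | f S | b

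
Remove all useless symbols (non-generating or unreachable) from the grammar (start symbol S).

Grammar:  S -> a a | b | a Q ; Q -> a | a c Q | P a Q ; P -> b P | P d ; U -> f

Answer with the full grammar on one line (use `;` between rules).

Generating nonterminals: {Q, S, U}.
Reachable from S after that: {Q, S}.
Removed useless symbols: {P, U} and every production mentioning them.

S -> a a | b | a Q; Q -> a | a c Q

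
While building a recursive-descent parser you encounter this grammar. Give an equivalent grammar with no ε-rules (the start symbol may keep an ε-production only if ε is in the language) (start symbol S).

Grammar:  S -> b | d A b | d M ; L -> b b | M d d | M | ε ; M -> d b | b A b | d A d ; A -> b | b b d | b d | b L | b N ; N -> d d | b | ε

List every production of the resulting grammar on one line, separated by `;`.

Nullable nonterminals: {L, N}.
ε ∉ L(G), so no ε-production is kept.

S -> b | d A b | d M; L -> b b | M d d | M; M -> d b | b A b | d A d; A -> b | b b d | b d | b L | b N; N -> d d | b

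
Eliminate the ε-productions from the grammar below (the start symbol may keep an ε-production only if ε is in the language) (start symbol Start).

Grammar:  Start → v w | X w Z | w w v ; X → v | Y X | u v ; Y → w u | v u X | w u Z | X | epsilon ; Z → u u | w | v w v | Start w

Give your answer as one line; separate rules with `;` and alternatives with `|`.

Start → v w | X w Z | w w v; X → v | Y X | u v; Y → w u | v u X | w u Z | X; Z → u u | w | v w v | Start w

Nullable set = {Y}.
ε ∉ L(G), so no ε-production is kept.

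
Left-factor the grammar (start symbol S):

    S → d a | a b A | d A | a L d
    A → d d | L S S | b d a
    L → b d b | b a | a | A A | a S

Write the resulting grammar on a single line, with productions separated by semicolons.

S has alternatives sharing prefix 'd': factor to S → d S' with S' → a | A.
S has alternatives sharing prefix 'a': factor to S → a S'' with S'' → b A | L d.
L has alternatives sharing prefix 'b': factor to L → b L' with L' → d b | a.
L has alternatives sharing prefix 'a': factor to L → a L'' with L'' → ε | S.

S → d S' | a S''; A → d d | L S S | b d a; L → A A | b L' | a L''; S' → a | A; S'' → b A | L d; L' → d b | a; L'' → ε | S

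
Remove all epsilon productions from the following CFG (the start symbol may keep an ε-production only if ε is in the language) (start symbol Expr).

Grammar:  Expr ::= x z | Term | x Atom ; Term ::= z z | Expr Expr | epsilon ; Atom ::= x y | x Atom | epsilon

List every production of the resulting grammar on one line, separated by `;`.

Expr ::= x z | Term | x Atom | x | ε; Term ::= z z | Expr Expr | Expr; Atom ::= x y | x Atom | x

Nullable nonterminals: {Atom, Expr, Term}.
ε ∈ L(G) since Expr is nullable, so keep Expr → ε.
For each production, add variants omitting each subset of nullable occurrences: Expr → x Atom gives x Atom | x. Term → Expr Expr gives Expr Expr | Expr. Atom → x Atom gives x Atom | x.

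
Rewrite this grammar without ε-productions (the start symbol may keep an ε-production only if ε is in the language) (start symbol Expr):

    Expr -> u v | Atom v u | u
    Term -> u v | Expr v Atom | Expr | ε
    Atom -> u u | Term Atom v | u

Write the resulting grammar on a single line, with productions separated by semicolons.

Expr -> u v | Atom v u | u; Term -> u v | Expr v Atom | Expr; Atom -> u u | Term Atom v | Atom v | u

Nullable nonterminals: {Term}.
ε ∉ L(G), so no ε-production is kept.
Add the nullable-subset variants: Atom → Term Atom v gives Term Atom v | Atom v.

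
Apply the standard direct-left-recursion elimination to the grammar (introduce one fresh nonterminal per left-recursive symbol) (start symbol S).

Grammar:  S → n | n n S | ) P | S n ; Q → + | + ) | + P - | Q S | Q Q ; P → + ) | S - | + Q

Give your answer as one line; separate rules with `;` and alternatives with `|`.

S → n S' | n n S S' | ) P S'; Q → + Q' | + ) Q' | + P - Q'; P → + ) | S - | + Q; S' → n S' | eps; Q' → S Q' | Q Q' | eps

Directly left-recursive nonterminals: S, Q.
For S: α = {n}, β = {n, n n S, ) P}. Rewrite as S → β S' and S' → α S' | ε.
For Q: α = {S, Q}, β = {+, + ), + P -}. Rewrite as Q → β Q' and Q' → α Q' | ε.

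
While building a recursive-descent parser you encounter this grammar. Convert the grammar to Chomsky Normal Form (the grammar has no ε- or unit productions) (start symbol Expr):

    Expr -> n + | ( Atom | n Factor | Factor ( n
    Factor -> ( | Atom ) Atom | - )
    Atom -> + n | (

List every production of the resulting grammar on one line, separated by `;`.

Expr -> X1 X2 | X3 Atom | X1 Factor | Factor Y1; Factor -> ( | Atom Y2 | X5 X4; Atom -> X2 X1 | (; X1 -> n; X2 -> +; X3 -> (; X4 -> ); X5 -> -; Y1 -> X3 X1; Y2 -> X4 Atom

Introduce a nonterminal for each terminal appearing in a rule of length ≥ 2: X1 → n, X2 → +, X3 → (, X4 → ), X5 → -.
Binarize each right-hand side of length ≥ 3 by chaining fresh nonterminals (Y1, Y2, …): affected rules were Expr → Factor X3 X1; Factor → Atom X4 Atom.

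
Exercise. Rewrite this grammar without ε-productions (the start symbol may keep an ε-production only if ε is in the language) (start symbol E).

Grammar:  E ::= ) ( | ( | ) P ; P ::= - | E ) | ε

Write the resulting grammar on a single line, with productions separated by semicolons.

Nullable set = {P}.
ε ∉ L(G), so no ε-production is kept.
Add the nullable-subset variants: E → ) P gives ) P | ).

E ::= ) ( | ( | ) P | ); P ::= - | E )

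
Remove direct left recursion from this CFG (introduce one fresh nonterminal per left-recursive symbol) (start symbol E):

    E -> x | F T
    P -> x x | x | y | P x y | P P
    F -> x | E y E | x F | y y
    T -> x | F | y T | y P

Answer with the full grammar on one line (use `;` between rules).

E -> x | F T; P -> x x P' | x P' | y P'; F -> x | E y E | x F | y y; T -> x | F | y T | y P; P' -> x y P' | P P' | ε

Directly left-recursive nonterminal: P.
For P: α = {x y, P}, β = {x x, x, y}. Rewrite as P → β P' and P' → α P' | ε.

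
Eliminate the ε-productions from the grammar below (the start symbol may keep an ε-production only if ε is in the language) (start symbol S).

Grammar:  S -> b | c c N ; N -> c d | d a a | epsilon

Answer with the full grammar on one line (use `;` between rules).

Nullable nonterminals: {N}.
ε ∉ L(G), so no ε-production is kept.
For each production, add variants omitting each subset of nullable occurrences: S → c c N gives c c N | c c.

S -> b | c c N | c c; N -> c d | d a a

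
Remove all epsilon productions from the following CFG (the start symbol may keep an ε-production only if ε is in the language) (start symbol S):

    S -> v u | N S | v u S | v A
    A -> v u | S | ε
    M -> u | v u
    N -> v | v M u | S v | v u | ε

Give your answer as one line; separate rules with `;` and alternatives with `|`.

Nullable nonterminals: {A, N}.
ε ∉ L(G), so no ε-production is kept.
Add the nullable-subset variants: S → v A gives v A | v.

S -> v u | N S | v u S | v A | v; A -> v u | S; M -> u | v u; N -> v | v M u | S v | v u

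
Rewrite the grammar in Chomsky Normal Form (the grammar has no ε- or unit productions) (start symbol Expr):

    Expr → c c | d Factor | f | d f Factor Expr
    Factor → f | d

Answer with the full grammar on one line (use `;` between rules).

Introduce a nonterminal for each terminal appearing in a rule of length ≥ 2: X1 → c, X2 → d, X3 → f.
Binarize each right-hand side of length ≥ 3 by chaining fresh nonterminals (Y1, Y2, …): affected rules were Expr → X2 X3 Factor Expr.

Expr → X1 X1 | X2 Factor | f | X2 Y1; Factor → f | d; X1 → c; X2 → d; X3 → f; Y1 → X3 Y2; Y2 → Factor Expr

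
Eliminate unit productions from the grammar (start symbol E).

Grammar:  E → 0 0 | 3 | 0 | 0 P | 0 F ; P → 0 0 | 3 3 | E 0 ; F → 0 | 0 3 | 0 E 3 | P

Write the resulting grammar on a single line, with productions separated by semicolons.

Unit pairs: F ⇒* {P}.
For every A with A ⇒* B via unit rules, add B's non-unit alternatives to A; then delete every rule of the form X → Y.

E → 0 0 | 3 | 0 | 0 P | 0 F; P → 0 0 | 3 3 | E 0; F → 0 | 0 3 | 0 E 3 | 0 0 | 3 3 | E 0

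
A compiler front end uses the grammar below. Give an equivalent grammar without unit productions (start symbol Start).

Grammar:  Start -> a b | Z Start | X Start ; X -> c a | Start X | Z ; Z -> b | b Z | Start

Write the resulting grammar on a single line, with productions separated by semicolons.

Unit pairs: X ⇒* {Start, Z}; Z ⇒* {Start}.
For every A with A ⇒* B via unit rules, add B's non-unit alternatives to A; then delete every rule of the form X → Y.

Start -> a b | Z Start | X Start; X -> b | b Z | a b | Z Start | X Start | c a | Start X; Z -> b | b Z | a b | Z Start | X Start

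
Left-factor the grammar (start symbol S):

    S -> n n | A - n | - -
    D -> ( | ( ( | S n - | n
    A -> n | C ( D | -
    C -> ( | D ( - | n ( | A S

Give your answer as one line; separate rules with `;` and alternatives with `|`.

D has alternatives sharing prefix '(': factor to D → ( D' with D' → ε | (.

S -> n n | A - n | - -; D -> S n - | n | ( D'; A -> n | C ( D | -; C -> ( | D ( - | n ( | A S; D' -> eps | (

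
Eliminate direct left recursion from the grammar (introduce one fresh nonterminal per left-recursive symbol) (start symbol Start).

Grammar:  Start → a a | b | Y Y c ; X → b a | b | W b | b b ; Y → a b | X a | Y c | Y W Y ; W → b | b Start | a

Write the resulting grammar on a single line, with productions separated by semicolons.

Start → a a | b | Y Y c; X → b a | b | W b | b b; Y → a b Y1 | X a Y1; W → b | b Start | a; Y1 → c Y1 | W Y Y1 | ε

Y is directly left-recursive.
For Y: α = {c, W Y}, β = {a b, X a}. Rewrite as Y → β Y1 and Y1 → α Y1 | ε.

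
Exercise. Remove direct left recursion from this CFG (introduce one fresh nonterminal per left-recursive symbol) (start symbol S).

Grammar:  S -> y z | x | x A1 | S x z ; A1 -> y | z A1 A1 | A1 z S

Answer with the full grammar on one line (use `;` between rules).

Directly left-recursive nonterminals: S, A1.
For S: α = {x z}, β = {y z, x, x A1}. Rewrite as S → β S' and S' → α S' | ε.
For A1: α = {z S}, β = {y, z A1 A1}. Rewrite as A1 → β A1' and A1' → α A1' | ε.

S -> y z S' | x S' | x A1 S'; A1 -> y A1' | z A1 A1 A1'; S' -> x z S' | ε; A1' -> z S A1' | ε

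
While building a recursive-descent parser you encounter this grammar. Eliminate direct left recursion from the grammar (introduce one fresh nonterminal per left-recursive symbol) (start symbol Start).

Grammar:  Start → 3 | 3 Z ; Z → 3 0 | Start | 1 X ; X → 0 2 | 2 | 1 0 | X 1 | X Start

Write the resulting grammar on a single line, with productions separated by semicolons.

Start → 3 | 3 Z; Z → 3 0 | Start | 1 X; X → 0 2 X1 | 2 X1 | 1 0 X1; X1 → 1 X1 | Start X1 | epsilon

Directly left-recursive nonterminal: X.
For X: α = {1, Start}, β = {0 2, 2, 1 0}. Rewrite as X → β X1 and X1 → α X1 | ε.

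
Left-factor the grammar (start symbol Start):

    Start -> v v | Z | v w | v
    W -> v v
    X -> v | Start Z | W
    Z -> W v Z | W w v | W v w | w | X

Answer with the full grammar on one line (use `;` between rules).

Start -> Z | v Start1; W -> v v; X -> v | Start Z | W; Z -> w | X | W Z1; Start1 -> v | w | ε; Z1 -> w v | v Z11; Z11 -> Z | w

Start has alternatives sharing prefix 'v': factor to Start → v Start1 with Start1 → v | w | ε.
Z has alternatives sharing prefix 'W': factor to Z → W Z1 with Z1 → v Z | w v | v w.
Z1 has alternatives sharing prefix 'v': factor to Z1 → v Z11 with Z11 → Z | w.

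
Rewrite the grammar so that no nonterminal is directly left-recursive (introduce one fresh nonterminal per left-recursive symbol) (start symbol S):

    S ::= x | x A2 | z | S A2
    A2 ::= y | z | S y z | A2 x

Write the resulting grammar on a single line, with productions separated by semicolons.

S ::= x S' | x A2 S' | z S'; A2 ::= y A2' | z A2' | S y z A2'; S' ::= A2 S' | ε; A2' ::= x A2' | ε

Left recursion appears on S, A2.
For S: α = {A2}, β = {x, x A2, z}. Rewrite as S → β S' and S' → α S' | ε.
For A2: α = {x}, β = {y, z, S y z}. Rewrite as A2 → β A2' and A2' → α A2' | ε.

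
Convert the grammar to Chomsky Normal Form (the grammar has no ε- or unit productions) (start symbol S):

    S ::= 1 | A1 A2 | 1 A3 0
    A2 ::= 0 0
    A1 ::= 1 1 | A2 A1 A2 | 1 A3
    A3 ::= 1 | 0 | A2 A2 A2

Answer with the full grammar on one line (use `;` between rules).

S ::= 1 | A1 A2 | X1 Y1; A2 ::= X2 X2; A1 ::= X1 X1 | A2 Y2 | X1 A3; A3 ::= 1 | 0 | A2 Y3; X1 ::= 1; X2 ::= 0; Y1 ::= A3 X2; Y2 ::= A1 A2; Y3 ::= A2 A2

Introduce a nonterminal for each terminal appearing in a rule of length ≥ 2: X1 → 1, X2 → 0.
Binarize each right-hand side of length ≥ 3 by chaining fresh nonterminals (Y1, Y2, …): affected rules were S → X1 A3 X2; A1 → A2 A1 A2; A3 → A2 A2 A2.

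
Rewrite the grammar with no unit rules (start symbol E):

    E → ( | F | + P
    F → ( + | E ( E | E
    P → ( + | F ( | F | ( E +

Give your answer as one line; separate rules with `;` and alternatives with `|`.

Unit pairs: E ⇒* {F}; F ⇒* {E}; P ⇒* {E, F}.
Replace each nonterminal's rules with the union of the non-unit rules of every nonterminal it unit-derives.

E → ( | + P | ( + | E ( E; F → ( | + P | ( + | E ( E; P → ( | + P | ( + | E ( E | F ( | ( E +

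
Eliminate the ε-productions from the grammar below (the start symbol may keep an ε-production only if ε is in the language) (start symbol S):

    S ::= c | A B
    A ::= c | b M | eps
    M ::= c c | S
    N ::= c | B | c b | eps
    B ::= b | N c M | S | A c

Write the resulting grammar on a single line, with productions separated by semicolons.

Nullable set = {A, N}.
ε ∉ L(G), so no ε-production is kept.
For each production, add variants omitting each subset of nullable occurrences: S → A B gives A B | B. B → N c M gives N c M | c M. B → A c gives A c | c.

S ::= c | A B | B; A ::= c | b M; M ::= c c | S; N ::= c | B | c b; B ::= b | N c M | c M | S | A c | c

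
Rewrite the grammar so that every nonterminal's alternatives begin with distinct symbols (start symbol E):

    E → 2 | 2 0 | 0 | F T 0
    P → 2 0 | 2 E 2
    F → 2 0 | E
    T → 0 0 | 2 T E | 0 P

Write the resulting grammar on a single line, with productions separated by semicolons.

E → 0 | F T 0 | 2 E'; P → 2 P'; F → 2 0 | E; T → 2 T E | 0 T'; E' → epsilon | 0; P' → 0 | E 2; T' → 0 | P

E has alternatives sharing prefix '2': factor to E → 2 E' with E' → ε | 0.
P has alternatives sharing prefix '2': factor to P → 2 P' with P' → 0 | E 2.
T has alternatives sharing prefix '0': factor to T → 0 T' with T' → 0 | P.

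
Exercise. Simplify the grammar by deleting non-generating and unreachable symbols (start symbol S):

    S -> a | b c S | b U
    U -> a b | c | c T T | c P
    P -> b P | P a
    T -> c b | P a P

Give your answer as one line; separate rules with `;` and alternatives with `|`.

Generating nonterminals: {S, T, U}.
Reachable from S after that: {S, T, U}.
Removed useless symbols: {P} and every production mentioning them.

S -> a | b c S | b U; U -> a b | c | c T T; T -> c b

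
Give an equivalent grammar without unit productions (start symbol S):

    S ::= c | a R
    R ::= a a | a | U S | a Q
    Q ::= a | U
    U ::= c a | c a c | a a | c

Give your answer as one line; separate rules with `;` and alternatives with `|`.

Unit pairs: Q ⇒* {U}.
For each unit pair (A, B), copy every non-unit production of B to A, then drop all unit productions.

S ::= c | a R; R ::= a a | a | U S | a Q; Q ::= c a | c a c | a a | c | a; U ::= c a | c a c | a a | c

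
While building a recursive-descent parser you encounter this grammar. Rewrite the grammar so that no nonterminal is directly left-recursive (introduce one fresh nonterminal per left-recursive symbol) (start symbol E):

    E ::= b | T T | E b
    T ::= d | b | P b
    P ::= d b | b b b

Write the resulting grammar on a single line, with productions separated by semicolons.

Left recursion appears on E.
For E: α = {b}, β = {b, T T}. Rewrite as E → β E' and E' → α E' | ε.

E ::= b E' | T T E'; T ::= d | b | P b; P ::= d b | b b b; E' ::= b E' | ε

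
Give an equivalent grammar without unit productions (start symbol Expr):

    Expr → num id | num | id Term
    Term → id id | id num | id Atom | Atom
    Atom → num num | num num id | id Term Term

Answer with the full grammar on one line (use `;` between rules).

Unit pairs: Term ⇒* {Atom}.
For each unit pair (A, B), copy every non-unit production of B to A, then drop all unit productions.

Expr → num id | num | id Term; Term → id id | id num | id Atom | num num | num num id | id Term Term; Atom → num num | num num id | id Term Term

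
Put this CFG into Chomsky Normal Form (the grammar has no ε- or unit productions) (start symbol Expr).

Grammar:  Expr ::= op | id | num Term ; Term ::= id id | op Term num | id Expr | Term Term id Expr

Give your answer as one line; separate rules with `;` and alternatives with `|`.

Introduce a nonterminal for each terminal appearing in a rule of length ≥ 2: X1 → num, X2 → id, X3 → op.
Binarize each right-hand side of length ≥ 3 by chaining fresh nonterminals (Y1, Y2, …): affected rules were Term → X3 Term X1; Term → Term Term X2 Expr.

Expr ::= op | id | X1 Term; Term ::= X2 X2 | X3 Y1 | X2 Expr | Term Y2; X1 ::= num; X2 ::= id; X3 ::= op; Y1 ::= Term X1; Y2 ::= Term Y3; Y3 ::= X2 Expr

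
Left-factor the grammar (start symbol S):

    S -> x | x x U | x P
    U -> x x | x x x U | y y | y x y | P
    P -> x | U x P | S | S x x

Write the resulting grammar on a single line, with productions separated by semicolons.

S has alternatives sharing prefix 'x': factor to S → x S' with S' → ε | x U | P.
U has alternatives sharing prefix 'x x': factor to U → x x U' with U' → ε | x U.
U has alternatives sharing prefix 'y': factor to U → y U'' with U'' → y | x y.
P has alternatives sharing prefix 'S': factor to P → S P' with P' → ε | x x.

S -> x S'; U -> P | x x U' | y U''; P -> x | U x P | S P'; S' -> ε | x U | P; U' -> ε | x U; U'' -> y | x y; P' -> ε | x x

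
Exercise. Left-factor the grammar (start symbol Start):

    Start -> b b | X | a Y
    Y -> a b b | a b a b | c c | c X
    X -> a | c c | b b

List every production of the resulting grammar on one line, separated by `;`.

Y has alternatives sharing prefix 'a b': factor to Y → a b Y1 with Y1 → b | a b.
Y has alternatives sharing prefix 'c': factor to Y → c Y2 with Y2 → c | X.

Start -> b b | X | a Y; Y -> a b Y1 | c Y2; X -> a | c c | b b; Y1 -> b | a b; Y2 -> c | X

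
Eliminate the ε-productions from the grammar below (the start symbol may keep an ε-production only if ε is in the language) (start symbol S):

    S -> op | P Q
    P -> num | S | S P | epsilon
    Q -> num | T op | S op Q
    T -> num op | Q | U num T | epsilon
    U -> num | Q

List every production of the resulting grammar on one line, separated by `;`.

S -> op | P Q | Q; P -> num | S | S P; Q -> num | T op | op | S op Q; T -> num op | Q | U num T | U num; U -> num | Q

The nullable symbols are {P, T}.
ε ∉ L(G), so no ε-production is kept.
Expand every rule over subsets of its nullable positions: S → P Q gives P Q | Q. Q → T op gives T op | op. T → U num T gives U num T | U num.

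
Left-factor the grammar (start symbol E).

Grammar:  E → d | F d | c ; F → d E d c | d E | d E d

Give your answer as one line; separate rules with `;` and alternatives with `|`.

E → d | F d | c; F → d E F'; F' → ε | d F''; F'' → c | ε

F has alternatives sharing prefix 'd E': factor to F → d E F' with F' → d c | ε | d.
F' has alternatives sharing prefix 'd': factor to F' → d F'' with F'' → c | ε.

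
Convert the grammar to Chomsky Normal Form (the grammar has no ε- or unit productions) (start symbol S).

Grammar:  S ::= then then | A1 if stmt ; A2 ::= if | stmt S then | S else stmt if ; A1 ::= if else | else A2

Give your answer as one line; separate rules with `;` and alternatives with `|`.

S ::= X1 X1 | A1 Y1; A2 ::= if | X3 Y2 | S Y3; A1 ::= X2 X4 | X4 A2; X1 ::= then; X2 ::= if; X3 ::= stmt; X4 ::= else; Y1 ::= X2 X3; Y2 ::= S X1; Y3 ::= X4 Y4; Y4 ::= X3 X2

Introduce a nonterminal for each terminal appearing in a rule of length ≥ 2: X1 → then, X2 → if, X3 → stmt, X4 → else.
Binarize each right-hand side of length ≥ 3 by chaining fresh nonterminals (Y1, Y2, …): affected rules were S → A1 X2 X3; A2 → X3 S X1; A2 → S X4 X3 X2.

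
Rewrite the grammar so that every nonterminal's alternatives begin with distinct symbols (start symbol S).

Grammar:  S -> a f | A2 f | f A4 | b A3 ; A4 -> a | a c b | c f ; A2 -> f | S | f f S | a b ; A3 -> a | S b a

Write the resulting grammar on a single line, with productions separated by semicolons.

A4 has alternatives sharing prefix 'a': factor to A4 → a A4' with A4' → ε | c b.
A2 has alternatives sharing prefix 'f': factor to A2 → f A2' with A2' → ε | f S.

S -> a f | A2 f | f A4 | b A3; A4 -> c f | a A4'; A2 -> S | a b | f A2'; A3 -> a | S b a; A4' -> ε | c b; A2' -> ε | f S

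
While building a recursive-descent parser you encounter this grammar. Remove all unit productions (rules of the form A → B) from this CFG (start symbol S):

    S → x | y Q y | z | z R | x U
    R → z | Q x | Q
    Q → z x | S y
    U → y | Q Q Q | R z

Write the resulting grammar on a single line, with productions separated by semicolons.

S → x | y Q y | z | z R | x U; R → z x | S y | z | Q x; Q → z x | S y; U → y | Q Q Q | R z

Unit pairs: R ⇒* {Q}.
For each unit pair (A, B), copy every non-unit production of B to A, then drop all unit productions.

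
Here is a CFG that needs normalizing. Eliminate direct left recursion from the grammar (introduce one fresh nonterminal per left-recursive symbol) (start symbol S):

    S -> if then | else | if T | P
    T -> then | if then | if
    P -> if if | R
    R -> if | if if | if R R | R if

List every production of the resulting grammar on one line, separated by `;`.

S -> if then | else | if T | P; T -> then | if then | if; P -> if if | R; R -> if R' | if if R' | if R R R'; R' -> if R' | eps

Left recursion appears on R.
For R: α = {if}, β = {if, if if, if R R}. Rewrite as R → β R' and R' → α R' | ε.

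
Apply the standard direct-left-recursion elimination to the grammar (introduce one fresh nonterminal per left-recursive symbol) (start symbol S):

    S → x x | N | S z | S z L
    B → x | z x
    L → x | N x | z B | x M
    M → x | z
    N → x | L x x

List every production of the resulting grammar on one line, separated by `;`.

S is directly left-recursive.
For S: α = {z, z L}, β = {x x, N}. Rewrite as S → β S' and S' → α S' | ε.

S → x x S' | N S'; B → x | z x; L → x | N x | z B | x M; M → x | z; N → x | L x x; S' → z S' | z L S' | ε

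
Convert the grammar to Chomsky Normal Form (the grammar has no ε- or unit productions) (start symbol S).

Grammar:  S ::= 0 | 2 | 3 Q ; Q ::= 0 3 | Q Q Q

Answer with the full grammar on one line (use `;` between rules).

S ::= 0 | 2 | X1 Q; Q ::= X2 X1 | Q Y1; X1 ::= 3; X2 ::= 0; Y1 ::= Q Q

Introduce a nonterminal for each terminal appearing in a rule of length ≥ 2: X1 → 3, X2 → 0.
Binarize each right-hand side of length ≥ 3 by chaining fresh nonterminals (Y1, Y2, …): affected rules were Q → Q Q Q.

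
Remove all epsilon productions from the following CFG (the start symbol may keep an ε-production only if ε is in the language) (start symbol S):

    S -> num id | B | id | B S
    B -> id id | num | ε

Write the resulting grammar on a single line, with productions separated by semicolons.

The nullable symbols are {B, S}.
ε ∈ L(G) since S is nullable, so keep S → ε.

S -> num id | B | id | B S | ε; B -> id id | num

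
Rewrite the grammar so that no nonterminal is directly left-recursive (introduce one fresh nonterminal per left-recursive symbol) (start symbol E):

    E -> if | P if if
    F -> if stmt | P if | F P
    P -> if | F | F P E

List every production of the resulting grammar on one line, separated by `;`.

Directly left-recursive nonterminal: F.
For F: α = {P}, β = {if stmt, P if}. Rewrite as F → β F' and F' → α F' | ε.

E -> if | P if if; F -> if stmt F' | P if F'; P -> if | F | F P E; F' -> P F' | ε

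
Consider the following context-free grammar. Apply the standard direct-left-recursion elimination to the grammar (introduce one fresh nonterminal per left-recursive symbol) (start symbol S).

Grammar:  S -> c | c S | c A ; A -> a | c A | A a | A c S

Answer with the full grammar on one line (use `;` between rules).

Left recursion appears on A.
For A: α = {a, c S}, β = {a, c A}. Rewrite as A → β A' and A' → α A' | ε.

S -> c | c S | c A; A -> a A' | c A A'; A' -> a A' | c S A' | ε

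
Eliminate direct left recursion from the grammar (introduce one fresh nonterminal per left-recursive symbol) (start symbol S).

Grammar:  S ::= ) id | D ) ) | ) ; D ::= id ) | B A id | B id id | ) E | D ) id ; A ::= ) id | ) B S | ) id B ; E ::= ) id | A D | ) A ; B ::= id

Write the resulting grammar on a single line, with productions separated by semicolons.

S ::= ) id | D ) ) | ); D ::= id ) D' | B A id D' | B id id D' | ) E D'; A ::= ) id | ) B S | ) id B; E ::= ) id | A D | ) A; B ::= id; D' ::= ) id D' | eps

Directly left-recursive nonterminal: D.
For D: α = {) id}, β = {id ), B A id, B id id, ) E}. Rewrite as D → β D' and D' → α D' | ε.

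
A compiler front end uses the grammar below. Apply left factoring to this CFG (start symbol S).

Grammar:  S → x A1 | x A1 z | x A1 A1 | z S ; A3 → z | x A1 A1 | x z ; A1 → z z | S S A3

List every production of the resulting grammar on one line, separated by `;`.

S → z S | x A1 S'; A3 → z | x A3'; A1 → z z | S S A3; S' → ε | z | A1; A3' → A1 A1 | z

S has alternatives sharing prefix 'x A1': factor to S → x A1 S' with S' → ε | z | A1.
A3 has alternatives sharing prefix 'x': factor to A3 → x A3' with A3' → A1 A1 | z.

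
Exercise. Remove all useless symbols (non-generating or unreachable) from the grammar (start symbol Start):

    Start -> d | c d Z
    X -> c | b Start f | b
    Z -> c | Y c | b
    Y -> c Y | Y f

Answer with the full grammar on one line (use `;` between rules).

Start -> d | c d Z; Z -> c | b

Generating nonterminals: {Start, X, Z}.
Reachable from Start after that: {Start, Z}.
Removed useless symbols: {X, Y} and every production mentioning them.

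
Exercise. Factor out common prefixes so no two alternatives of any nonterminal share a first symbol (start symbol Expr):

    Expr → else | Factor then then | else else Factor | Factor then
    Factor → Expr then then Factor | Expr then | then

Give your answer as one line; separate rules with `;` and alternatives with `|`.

Expr → Factor then Expr1 | else Expr2; Factor → then | Expr then Factor1; Expr1 → then | ε; Expr2 → ε | else Factor; Factor1 → then Factor | ε

Expr has alternatives sharing prefix 'Factor then': factor to Expr → Factor then Expr1 with Expr1 → then | ε.
Expr has alternatives sharing prefix 'else': factor to Expr → else Expr2 with Expr2 → ε | else Factor.
Factor has alternatives sharing prefix 'Expr then': factor to Factor → Expr then Factor1 with Factor1 → then Factor | ε.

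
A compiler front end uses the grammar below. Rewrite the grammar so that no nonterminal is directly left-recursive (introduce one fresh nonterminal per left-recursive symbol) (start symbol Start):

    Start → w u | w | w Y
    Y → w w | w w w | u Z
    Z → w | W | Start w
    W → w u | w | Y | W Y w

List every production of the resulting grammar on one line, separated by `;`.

Start → w u | w | w Y; Y → w w | w w w | u Z; Z → w | W | Start w; W → w u W1 | w W1 | Y W1; W1 → Y w W1 | eps

W is directly left-recursive.
For W: α = {Y w}, β = {w u, w, Y}. Rewrite as W → β W1 and W1 → α W1 | ε.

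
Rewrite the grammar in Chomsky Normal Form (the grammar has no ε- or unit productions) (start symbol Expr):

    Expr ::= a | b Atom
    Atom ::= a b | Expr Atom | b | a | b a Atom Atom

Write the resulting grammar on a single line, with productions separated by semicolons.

Expr ::= a | X1 Atom; Atom ::= X2 X1 | Expr Atom | b | a | X1 Y1; X1 ::= b; X2 ::= a; Y1 ::= X2 Y2; Y2 ::= Atom Atom

Introduce a nonterminal for each terminal appearing in a rule of length ≥ 2: X1 → b, X2 → a.
Binarize each right-hand side of length ≥ 3 by chaining fresh nonterminals (Y1, Y2, …): affected rules were Atom → X1 X2 Atom Atom.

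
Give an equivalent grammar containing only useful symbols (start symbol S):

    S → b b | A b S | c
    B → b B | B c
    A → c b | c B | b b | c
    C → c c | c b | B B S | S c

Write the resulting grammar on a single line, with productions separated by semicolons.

S → b b | A b S | c; A → c b | b b | c

Generating nonterminals: {A, C, S}.
Reachable from S after that: {A, S}.
Removed useless symbols: {B, C} and every production mentioning them.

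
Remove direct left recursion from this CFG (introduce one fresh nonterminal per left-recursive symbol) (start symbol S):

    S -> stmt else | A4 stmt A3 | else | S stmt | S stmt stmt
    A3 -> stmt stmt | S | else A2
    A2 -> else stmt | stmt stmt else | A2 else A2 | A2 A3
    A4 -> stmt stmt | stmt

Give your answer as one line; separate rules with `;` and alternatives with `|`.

S, A2 are directly left-recursive.
For S: α = {stmt, stmt stmt}, β = {stmt else, A4 stmt A3, else}. Rewrite as S → β S' and S' → α S' | ε.
For A2: α = {else A2, A3}, β = {else stmt, stmt stmt else}. Rewrite as A2 → β A2' and A2' → α A2' | ε.

S -> stmt else S' | A4 stmt A3 S' | else S'; A3 -> stmt stmt | S | else A2; A2 -> else stmt A2' | stmt stmt else A2'; A4 -> stmt stmt | stmt; S' -> stmt S' | stmt stmt S' | epsilon; A2' -> else A2 A2' | A3 A2' | epsilon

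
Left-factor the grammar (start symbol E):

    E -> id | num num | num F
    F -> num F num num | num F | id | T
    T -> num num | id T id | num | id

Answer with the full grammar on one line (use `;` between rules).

E -> id | num E'; F -> id | T | num F F'; T -> num T' | id T''; E' -> num | F; F' -> num num | ε; T' -> num | ε; T'' -> T id | ε

E has alternatives sharing prefix 'num': factor to E → num E' with E' → num | F.
F has alternatives sharing prefix 'num F': factor to F → num F F' with F' → num num | ε.
T has alternatives sharing prefix 'num': factor to T → num T' with T' → num | ε.
T has alternatives sharing prefix 'id': factor to T → id T'' with T'' → T id | ε.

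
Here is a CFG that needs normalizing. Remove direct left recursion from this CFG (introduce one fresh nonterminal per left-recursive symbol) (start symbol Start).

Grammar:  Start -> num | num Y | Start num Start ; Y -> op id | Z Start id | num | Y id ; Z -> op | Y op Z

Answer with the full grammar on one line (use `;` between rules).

Left recursion appears on Start, Y.
For Start: α = {num Start}, β = {num, num Y}. Rewrite as Start → β Start1 and Start1 → α Start1 | ε.
For Y: α = {id}, β = {op id, Z Start id, num}. Rewrite as Y → β Y1 and Y1 → α Y1 | ε.

Start -> num Start1 | num Y Start1; Y -> op id Y1 | Z Start id Y1 | num Y1; Z -> op | Y op Z; Start1 -> num Start Start1 | ε; Y1 -> id Y1 | ε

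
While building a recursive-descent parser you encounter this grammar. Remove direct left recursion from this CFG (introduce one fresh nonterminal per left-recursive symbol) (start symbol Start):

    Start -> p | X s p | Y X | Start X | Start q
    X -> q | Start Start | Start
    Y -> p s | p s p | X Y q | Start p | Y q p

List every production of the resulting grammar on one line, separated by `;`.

Start, Y are directly left-recursive.
For Start: α = {X, q}, β = {p, X s p, Y X}. Rewrite as Start → β Start1 and Start1 → α Start1 | ε.
For Y: α = {q p}, β = {p s, p s p, X Y q, Start p}. Rewrite as Y → β Y1 and Y1 → α Y1 | ε.

Start -> p Start1 | X s p Start1 | Y X Start1; X -> q | Start Start | Start; Y -> p s Y1 | p s p Y1 | X Y q Y1 | Start p Y1; Start1 -> X Start1 | q Start1 | ε; Y1 -> q p Y1 | ε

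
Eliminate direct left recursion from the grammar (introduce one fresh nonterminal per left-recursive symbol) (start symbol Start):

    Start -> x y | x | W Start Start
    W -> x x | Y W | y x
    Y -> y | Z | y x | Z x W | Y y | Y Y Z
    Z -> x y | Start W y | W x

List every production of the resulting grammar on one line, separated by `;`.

Start -> x y | x | W Start Start; W -> x x | Y W | y x; Y -> y Y1 | Z Y1 | y x Y1 | Z x W Y1; Z -> x y | Start W y | W x; Y1 -> y Y1 | Y Z Y1 | ε

Y is directly left-recursive.
For Y: α = {y, Y Z}, β = {y, Z, y x, Z x W}. Rewrite as Y → β Y1 and Y1 → α Y1 | ε.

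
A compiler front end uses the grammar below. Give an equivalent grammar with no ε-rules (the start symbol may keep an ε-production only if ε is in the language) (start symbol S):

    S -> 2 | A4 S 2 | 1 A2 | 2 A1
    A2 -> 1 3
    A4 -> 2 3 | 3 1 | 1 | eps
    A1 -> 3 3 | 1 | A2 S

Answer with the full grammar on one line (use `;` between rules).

S -> 2 | A4 S 2 | S 2 | 1 A2 | 2 A1; A2 -> 1 3; A4 -> 2 3 | 3 1 | 1; A1 -> 3 3 | 1 | A2 S

The nullable symbols are {A4}.
ε ∉ L(G), so no ε-production is kept.
Add the nullable-subset variants: S → A4 S 2 gives A4 S 2 | S 2.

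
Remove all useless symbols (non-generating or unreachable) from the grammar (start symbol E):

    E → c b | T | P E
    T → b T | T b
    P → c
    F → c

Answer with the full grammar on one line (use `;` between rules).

E → c b | P E; P → c

Generating nonterminals: {E, F, P}.
Reachable from E after that: {E, P}.
Removed useless symbols: {F, T} and every production mentioning them.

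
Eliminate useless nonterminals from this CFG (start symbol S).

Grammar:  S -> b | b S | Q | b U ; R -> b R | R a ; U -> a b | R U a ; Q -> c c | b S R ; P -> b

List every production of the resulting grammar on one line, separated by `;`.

S -> b | b S | Q | b U; U -> a b; Q -> c c

Generating nonterminals: {P, Q, S, U}.
Reachable from S after that: {Q, S, U}.
Removed useless symbols: {P, R} and every production mentioning them.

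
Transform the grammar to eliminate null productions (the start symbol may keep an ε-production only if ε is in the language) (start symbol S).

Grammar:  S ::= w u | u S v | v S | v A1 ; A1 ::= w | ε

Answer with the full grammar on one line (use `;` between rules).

S ::= w u | u S v | v S | v A1 | v; A1 ::= w

Nullable nonterminals: {A1}.
ε ∉ L(G), so no ε-production is kept.
Add the nullable-subset variants: S → v A1 gives v A1 | v.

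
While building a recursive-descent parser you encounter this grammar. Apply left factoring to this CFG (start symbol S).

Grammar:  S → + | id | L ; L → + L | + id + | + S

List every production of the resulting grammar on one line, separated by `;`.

S → + | id | L; L → + L'; L' → L | id + | S

L has alternatives sharing prefix '+': factor to L → + L' with L' → L | id + | S.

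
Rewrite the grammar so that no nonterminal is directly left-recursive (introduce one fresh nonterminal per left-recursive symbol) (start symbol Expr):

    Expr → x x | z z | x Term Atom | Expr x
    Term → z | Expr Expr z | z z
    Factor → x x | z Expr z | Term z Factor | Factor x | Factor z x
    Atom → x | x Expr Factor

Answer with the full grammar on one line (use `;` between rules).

Expr → x x Expr1 | z z Expr1 | x Term Atom Expr1; Term → z | Expr Expr z | z z; Factor → x x Factor1 | z Expr z Factor1 | Term z Factor Factor1; Atom → x | x Expr Factor; Expr1 → x Expr1 | ε; Factor1 → x Factor1 | z x Factor1 | ε

Expr, Factor are directly left-recursive.
For Expr: α = {x}, β = {x x, z z, x Term Atom}. Rewrite as Expr → β Expr1 and Expr1 → α Expr1 | ε.
For Factor: α = {x, z x}, β = {x x, z Expr z, Term z Factor}. Rewrite as Factor → β Factor1 and Factor1 → α Factor1 | ε.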